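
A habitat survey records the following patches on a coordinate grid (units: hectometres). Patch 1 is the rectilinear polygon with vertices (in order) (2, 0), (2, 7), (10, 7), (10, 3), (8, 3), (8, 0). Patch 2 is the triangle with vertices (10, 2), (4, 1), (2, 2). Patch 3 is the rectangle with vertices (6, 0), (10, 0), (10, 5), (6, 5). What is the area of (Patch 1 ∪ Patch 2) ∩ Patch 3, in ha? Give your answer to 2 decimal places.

14.33

|Patch 1 ∪ Patch 2| = 50.3333.
|(Patch 1 ∪ Patch 2) ∩ Patch 3| = 14.33.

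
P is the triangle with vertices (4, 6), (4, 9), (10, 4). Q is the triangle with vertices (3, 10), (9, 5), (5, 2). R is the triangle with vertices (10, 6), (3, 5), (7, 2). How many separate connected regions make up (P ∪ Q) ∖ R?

(P ∪ Q) ∖ R splits into 3 disjoint pieces (area 0.2769, area 1.0962, area 9.7876).

3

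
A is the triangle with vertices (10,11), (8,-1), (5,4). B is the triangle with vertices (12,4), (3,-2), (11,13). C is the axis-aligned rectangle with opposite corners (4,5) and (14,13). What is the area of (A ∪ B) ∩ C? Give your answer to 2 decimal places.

The region (A ∪ B) ∩ C is the polygon with vertices (9.737,10.632), (11,13), (11.889,5), (5.714,5).
By the shoelace formula its area is 23.49.

23.49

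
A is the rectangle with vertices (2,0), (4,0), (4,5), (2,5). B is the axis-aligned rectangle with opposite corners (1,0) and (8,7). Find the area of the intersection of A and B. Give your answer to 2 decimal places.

10.00

|A∩B|: x∈[2,4], y∈[0,5] → 2·5 = 10.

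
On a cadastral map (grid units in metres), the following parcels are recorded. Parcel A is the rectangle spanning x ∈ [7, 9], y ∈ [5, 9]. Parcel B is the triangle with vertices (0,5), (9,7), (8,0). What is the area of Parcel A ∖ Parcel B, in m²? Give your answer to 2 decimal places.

4.73

|Parcel A| = 8, |Parcel A∩Parcel B| = 3.2698.
|Parcel A ∖ Parcel B| = |Parcel A| − |Parcel A∩Parcel B| = 8 − 3.2698 = 4.73.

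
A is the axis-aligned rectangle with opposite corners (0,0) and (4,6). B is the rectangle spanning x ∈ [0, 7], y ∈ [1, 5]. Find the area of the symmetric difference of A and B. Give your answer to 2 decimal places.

20.00

|A∩B|: x∈[0,4], y∈[1,5] → 4·4 = 16.
|A △ B| = |A| + |B| − 2·|A∩B| = 24 + 28 − 32 = 20.00.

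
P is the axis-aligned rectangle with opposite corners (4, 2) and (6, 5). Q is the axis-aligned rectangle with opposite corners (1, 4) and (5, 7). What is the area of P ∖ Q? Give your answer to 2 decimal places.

5.00

|P∩Q|: x∈[4,5], y∈[4,5] → 1·1 = 1.
|P| = 6.
|P ∖ Q| = |P| − |P∩Q| = 6 − 1 = 5.00.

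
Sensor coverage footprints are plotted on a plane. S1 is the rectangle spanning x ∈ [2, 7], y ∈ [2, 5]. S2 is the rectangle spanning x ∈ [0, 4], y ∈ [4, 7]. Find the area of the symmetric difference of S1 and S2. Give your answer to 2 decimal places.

|S1∩S2|: x∈[2,4], y∈[4,5] → 2·1 = 2.
|S1 △ S2| = |S1| + |S2| − 2·|S1∩S2| = 15 + 12 − 4 = 23.00.

23.00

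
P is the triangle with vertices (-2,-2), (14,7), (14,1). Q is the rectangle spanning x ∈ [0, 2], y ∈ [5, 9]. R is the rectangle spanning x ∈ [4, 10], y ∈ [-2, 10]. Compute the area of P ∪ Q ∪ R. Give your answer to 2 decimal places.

107.75

By inclusion–exclusion:
Individual areas: |P| = 48, |Q| = 8, |R| = 72.
|P∩Q| = 0.
|P∩R| = 20.25.
|Q∩R| = 0 (no overlap).
|P∩Q∩R| = 0.
|P ∪ Q ∪ R| = 128 − 20.25 + 0 = 107.75.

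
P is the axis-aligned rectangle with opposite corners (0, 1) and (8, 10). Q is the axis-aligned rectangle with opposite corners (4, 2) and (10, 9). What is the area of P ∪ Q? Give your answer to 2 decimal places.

86.00

By inclusion–exclusion:
Individual areas: |P| = 72, |Q| = 42.
|P∩Q|: x∈[4,8], y∈[2,9] → 4·7 = 28.
|P ∪ Q| = 114 − 28 = 86.00.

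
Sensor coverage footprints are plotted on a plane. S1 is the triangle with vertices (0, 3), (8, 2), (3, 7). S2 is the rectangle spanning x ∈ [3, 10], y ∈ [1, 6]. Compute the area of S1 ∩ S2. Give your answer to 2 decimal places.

10.44

The intersection is the polygon with vertices (8,2), (3,2.625), (3,6), (4,6).
By the shoelace formula its area is 10.44.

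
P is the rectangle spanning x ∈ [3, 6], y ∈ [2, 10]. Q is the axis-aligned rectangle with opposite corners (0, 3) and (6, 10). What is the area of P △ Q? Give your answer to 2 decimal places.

|P∩Q|: x∈[3,6], y∈[3,10] → 3·7 = 21.
|P △ Q| = |P| + |Q| − 2·|P∩Q| = 24 + 42 − 42 = 24.00.

24.00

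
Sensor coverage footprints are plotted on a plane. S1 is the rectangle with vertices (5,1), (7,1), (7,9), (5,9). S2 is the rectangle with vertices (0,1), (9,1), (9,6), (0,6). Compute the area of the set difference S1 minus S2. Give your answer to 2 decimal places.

|S1∩S2|: x∈[5,7], y∈[1,6] → 2·5 = 10.
|S1| = 16.
|S1 ∖ S2| = |S1| − |S1∩S2| = 16 − 10 = 6.00.

6.00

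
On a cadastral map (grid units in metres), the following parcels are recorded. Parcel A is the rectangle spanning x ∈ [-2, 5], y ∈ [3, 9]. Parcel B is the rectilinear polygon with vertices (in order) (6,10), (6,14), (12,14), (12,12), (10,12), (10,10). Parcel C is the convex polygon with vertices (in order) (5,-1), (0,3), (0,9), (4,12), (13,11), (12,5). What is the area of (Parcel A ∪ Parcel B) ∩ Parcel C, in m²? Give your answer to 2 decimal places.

|Parcel A ∪ Parcel B| = 62.
|(Parcel A ∪ Parcel B) ∩ Parcel C| = 36.22.

36.22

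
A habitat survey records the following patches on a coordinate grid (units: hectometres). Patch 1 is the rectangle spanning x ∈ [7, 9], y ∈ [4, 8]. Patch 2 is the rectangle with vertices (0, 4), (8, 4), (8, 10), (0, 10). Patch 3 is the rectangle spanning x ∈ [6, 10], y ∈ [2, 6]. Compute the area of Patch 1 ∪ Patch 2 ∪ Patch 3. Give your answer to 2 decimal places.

By inclusion–exclusion:
Individual areas: |Patch 1| = 8, |Patch 2| = 48, |Patch 3| = 16.
|Patch 1∩Patch 2|: x∈[7,8], y∈[4,8] → 1·4 = 4.
|Patch 1∩Patch 3|: x∈[7,9], y∈[4,6] → 2·2 = 4.
|Patch 2∩Patch 3|: x∈[6,8], y∈[4,6] → 2·2 = 4.
|Patch 1∩Patch 2∩Patch 3| = 2.
|Patch 1 ∪ Patch 2 ∪ Patch 3| = 72 − 12 + 2 = 62.00.

62.00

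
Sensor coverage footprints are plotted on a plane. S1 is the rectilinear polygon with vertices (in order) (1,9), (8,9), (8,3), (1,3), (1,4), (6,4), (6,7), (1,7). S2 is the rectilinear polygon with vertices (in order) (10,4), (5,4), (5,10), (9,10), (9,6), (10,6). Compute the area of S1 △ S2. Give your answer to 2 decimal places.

29.00

|S1| = 27, |S2| = 26, |S1∩S2| = 12.
|S1 △ S2| = |S1| + |S2| − 2·|S1∩S2| = 27 + 26 − 24 = 29.00.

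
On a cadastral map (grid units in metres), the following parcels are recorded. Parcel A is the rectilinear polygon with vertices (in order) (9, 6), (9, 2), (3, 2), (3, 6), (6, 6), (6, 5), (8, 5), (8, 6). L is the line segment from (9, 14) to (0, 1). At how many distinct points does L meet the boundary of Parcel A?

The segment meets the boundary at (3,5.333), (3.462,6).

2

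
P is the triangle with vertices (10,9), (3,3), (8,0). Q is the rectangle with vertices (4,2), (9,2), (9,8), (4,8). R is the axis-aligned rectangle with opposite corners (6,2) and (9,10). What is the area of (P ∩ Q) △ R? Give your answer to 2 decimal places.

15.43

|P ∩ Q| = 19.1603.
|(P ∩ Q) ∩ R| = 13.8651.
|(P ∩ Q) △ R| = 19.1603 + 24 − 27.7302 = 15.43.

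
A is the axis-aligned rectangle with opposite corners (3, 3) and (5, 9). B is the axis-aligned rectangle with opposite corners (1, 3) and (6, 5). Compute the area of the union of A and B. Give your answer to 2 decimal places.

By inclusion–exclusion:
Individual areas: |A| = 12, |B| = 10.
|A∩B|: x∈[3,5], y∈[3,5] → 2·2 = 4.
|A ∪ B| = 22 − 4 = 18.00.

18.00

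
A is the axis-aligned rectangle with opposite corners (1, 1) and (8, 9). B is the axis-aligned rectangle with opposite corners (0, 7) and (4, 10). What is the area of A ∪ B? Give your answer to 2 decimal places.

62.00

By inclusion–exclusion:
Individual areas: |A| = 56, |B| = 12.
|A∩B|: x∈[1,4], y∈[7,9] → 3·2 = 6.
|A ∪ B| = 68 − 6 = 62.00.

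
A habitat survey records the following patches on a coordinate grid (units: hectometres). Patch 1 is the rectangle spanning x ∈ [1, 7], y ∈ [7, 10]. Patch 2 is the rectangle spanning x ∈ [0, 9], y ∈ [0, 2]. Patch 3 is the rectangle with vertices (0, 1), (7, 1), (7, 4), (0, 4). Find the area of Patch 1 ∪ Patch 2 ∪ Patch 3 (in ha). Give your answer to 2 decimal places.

50.00

By inclusion–exclusion:
Individual areas: |Patch 1| = 18, |Patch 2| = 18, |Patch 3| = 21.
|Patch 1∩Patch 2| = 0 (no overlap).
|Patch 1∩Patch 3| = 0 (no overlap).
|Patch 2∩Patch 3|: x∈[0,7], y∈[1,2] → 7·1 = 7.
|Patch 1∩Patch 2∩Patch 3| = 0.
|Patch 1 ∪ Patch 2 ∪ Patch 3| = 57 − 7 + 0 = 50.00.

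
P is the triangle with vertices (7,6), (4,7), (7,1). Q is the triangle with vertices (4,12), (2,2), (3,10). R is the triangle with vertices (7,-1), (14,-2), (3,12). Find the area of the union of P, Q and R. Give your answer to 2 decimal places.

By inclusion–exclusion:
Individual areas: |P| = 7.5, |Q| = 3, |R| = 43.5.
|P∩Q| = 0.
|P∩R| = 6.8.
|Q∩R| = 0.2474.
|P∩Q∩R| = 0.
|P ∪ Q ∪ R| = 54 − 7.0474 + 0 = 46.95.

46.95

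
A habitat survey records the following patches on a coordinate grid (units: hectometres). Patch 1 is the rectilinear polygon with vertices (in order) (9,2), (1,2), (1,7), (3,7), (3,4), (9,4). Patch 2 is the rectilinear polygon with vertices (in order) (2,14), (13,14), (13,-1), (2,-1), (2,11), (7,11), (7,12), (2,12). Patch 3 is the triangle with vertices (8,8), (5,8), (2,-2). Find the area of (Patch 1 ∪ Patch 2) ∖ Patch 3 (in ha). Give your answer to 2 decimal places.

|Patch 1 ∪ Patch 2| = 165.
|(Patch 1 ∪ Patch 2) ∩ Patch 3| = 14.85.
|(Patch 1 ∪ Patch 2) ∖ Patch 3| = 165 − 14.85 = 150.15.

150.15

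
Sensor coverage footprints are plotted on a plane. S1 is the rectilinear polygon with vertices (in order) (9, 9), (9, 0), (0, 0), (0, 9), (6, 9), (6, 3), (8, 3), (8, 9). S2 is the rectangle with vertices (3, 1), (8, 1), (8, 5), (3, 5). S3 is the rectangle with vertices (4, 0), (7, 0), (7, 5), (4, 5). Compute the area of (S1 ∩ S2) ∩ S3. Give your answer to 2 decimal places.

10.00

The region (S1 ∩ S2) ∩ S3 is the polygon with vertices (7,3), (7,1), (4,1), (4,5), (6,5), (6,3).
By the shoelace formula its area is 10.00.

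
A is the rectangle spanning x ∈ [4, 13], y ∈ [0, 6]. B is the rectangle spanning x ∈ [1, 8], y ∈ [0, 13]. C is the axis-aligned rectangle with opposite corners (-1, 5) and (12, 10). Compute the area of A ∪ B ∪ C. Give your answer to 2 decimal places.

By inclusion–exclusion:
Individual areas: |A| = 54, |B| = 91, |C| = 65.
|A∩B|: x∈[4,8], y∈[0,6] → 4·6 = 24.
|A∩C|: x∈[4,12], y∈[5,6] → 8·1 = 8.
|B∩C|: x∈[1,8], y∈[5,10] → 7·5 = 35.
|A∩B∩C| = 4.
|A ∪ B ∪ C| = 210 − 67 + 4 = 147.00.

147.00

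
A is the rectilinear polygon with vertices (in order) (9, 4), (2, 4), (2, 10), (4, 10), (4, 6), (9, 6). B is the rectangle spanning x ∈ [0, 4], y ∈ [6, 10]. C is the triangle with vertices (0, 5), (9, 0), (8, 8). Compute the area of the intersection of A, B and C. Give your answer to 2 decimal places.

The intersection is the polygon with vertices (4,6), (2.667,6), (4,6.5).
By the shoelace formula its area is 0.33.

0.33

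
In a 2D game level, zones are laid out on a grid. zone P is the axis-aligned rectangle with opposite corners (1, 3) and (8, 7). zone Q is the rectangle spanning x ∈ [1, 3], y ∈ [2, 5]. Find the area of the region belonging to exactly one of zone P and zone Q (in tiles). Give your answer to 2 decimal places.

|zone P∩zone Q|: x∈[1,3], y∈[3,5] → 2·2 = 4.
|zone P △ zone Q| = |zone P| + |zone Q| − 2·|zone P∩zone Q| = 28 + 6 − 8 = 26.00.

26.00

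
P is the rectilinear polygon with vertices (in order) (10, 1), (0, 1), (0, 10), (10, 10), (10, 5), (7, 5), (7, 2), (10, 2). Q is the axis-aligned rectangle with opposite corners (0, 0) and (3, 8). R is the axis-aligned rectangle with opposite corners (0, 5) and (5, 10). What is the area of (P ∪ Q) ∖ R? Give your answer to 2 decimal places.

59.00

|P ∪ Q| = 84.
|(P ∪ Q) ∩ R| = 25.
|(P ∪ Q) ∖ R| = 84 − 25 = 59.00.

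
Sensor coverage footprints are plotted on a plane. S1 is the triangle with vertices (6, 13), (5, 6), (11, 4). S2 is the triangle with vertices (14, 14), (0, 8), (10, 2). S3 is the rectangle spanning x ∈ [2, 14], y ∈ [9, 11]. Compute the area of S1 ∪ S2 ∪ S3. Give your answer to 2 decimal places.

By inclusion–exclusion:
Individual areas: |S1| = 22, |S2| = 72, |S3| = 24.
|S1∩S2| = 20.1821.
|S1∩S3| = 4.1905.
|S2∩S3| = 16.
|S1∩S2∩S3| = 3.8131.
|S1 ∪ S2 ∪ S3| = 118 − 40.3726 + 3.8131 = 81.44.

81.44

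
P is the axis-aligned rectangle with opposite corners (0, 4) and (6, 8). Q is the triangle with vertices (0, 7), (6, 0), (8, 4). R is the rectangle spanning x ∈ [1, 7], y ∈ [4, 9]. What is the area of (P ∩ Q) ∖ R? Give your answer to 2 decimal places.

|P ∩ Q| = 7.3929.
|(P ∩ Q) ∩ R| = 6.997.
|(P ∩ Q) ∖ R| = 7.3929 − 6.997 = 0.40.

0.40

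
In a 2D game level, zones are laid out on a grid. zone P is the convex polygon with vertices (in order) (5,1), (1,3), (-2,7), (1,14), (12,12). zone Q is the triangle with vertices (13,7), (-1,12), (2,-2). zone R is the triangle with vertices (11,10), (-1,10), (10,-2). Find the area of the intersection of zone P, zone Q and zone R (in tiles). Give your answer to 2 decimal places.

The intersection is the polygon with vertices (-0.571,10), (4.6,10), (9.593,8.217), (5.922,2.449), (-0.441,9.39).
By the shoelace formula its area is 38.68.

38.68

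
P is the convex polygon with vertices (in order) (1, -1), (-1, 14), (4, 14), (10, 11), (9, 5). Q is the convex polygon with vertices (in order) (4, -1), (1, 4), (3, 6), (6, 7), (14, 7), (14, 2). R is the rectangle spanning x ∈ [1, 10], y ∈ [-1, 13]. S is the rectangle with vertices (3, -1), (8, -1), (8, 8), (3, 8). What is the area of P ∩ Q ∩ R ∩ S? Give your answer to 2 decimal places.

21.62

The intersection is the polygon with vertices (3,0.667), (3,6), (6,7), (8,7), (8,4.25), (3.069,0.552).
By the shoelace formula its area is 21.62.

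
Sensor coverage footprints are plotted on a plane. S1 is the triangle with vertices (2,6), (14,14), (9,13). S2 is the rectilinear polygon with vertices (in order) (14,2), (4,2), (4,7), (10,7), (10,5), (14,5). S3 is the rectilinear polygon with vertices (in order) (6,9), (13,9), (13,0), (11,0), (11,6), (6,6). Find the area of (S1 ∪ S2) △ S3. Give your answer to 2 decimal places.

68.83

|S1 ∪ S2| = 56.
|(S1 ∪ S2) ∩ S3| = 10.0833.
|(S1 ∪ S2) △ S3| = 56 + 33 − 20.1667 = 68.83.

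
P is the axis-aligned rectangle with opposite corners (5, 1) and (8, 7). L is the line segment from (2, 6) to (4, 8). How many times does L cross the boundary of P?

0

The segment lies entirely outside P and never meets its boundary.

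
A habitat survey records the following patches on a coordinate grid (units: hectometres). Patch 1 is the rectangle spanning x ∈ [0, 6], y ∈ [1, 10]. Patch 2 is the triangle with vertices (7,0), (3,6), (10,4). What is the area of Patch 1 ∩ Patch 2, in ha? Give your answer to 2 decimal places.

The intersection is the polygon with vertices (6,1.5), (3,6), (6,5.143).
By the shoelace formula its area is 5.46.

5.46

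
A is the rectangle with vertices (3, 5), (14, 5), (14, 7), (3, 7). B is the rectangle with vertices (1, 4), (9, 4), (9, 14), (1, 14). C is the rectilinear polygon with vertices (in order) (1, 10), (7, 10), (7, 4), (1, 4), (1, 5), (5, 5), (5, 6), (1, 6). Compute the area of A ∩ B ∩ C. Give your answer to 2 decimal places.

6.00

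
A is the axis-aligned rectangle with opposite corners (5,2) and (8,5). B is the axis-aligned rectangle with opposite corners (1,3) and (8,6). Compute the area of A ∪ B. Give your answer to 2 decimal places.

By inclusion–exclusion:
Individual areas: |A| = 9, |B| = 21.
|A∩B|: x∈[5,8], y∈[3,5] → 3·2 = 6.
|A ∪ B| = 30 − 6 = 24.00.

24.00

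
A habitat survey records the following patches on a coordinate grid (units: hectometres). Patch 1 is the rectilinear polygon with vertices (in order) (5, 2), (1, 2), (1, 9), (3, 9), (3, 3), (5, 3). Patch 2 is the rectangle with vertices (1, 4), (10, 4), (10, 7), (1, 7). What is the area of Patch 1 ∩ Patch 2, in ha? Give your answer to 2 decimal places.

The intersection is the polygon with vertices (1,7), (3,7), (3,4), (1,4).
By the shoelace formula its area is 6.00.

6.00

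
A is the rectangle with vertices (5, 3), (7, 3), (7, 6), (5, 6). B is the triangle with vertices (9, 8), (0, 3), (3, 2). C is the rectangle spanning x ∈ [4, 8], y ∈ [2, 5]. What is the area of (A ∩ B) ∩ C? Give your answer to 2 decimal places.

The region (A ∩ B) ∩ C is the polygon with vertices (5,4), (5,5), (6,5).
By the shoelace formula its area is 0.50.

0.50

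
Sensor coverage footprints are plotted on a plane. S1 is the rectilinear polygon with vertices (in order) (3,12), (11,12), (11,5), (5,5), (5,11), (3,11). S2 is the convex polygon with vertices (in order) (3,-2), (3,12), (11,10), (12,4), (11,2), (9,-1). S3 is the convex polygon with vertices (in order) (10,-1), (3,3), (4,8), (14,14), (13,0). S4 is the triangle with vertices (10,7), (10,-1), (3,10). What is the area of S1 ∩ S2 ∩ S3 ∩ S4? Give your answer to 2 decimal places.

The intersection is the polygon with vertices (5,8.6), (5.528,8.917), (10,7), (10,5), (6.182,5), (5,6.857).
By the shoelace formula its area is 14.12.

14.12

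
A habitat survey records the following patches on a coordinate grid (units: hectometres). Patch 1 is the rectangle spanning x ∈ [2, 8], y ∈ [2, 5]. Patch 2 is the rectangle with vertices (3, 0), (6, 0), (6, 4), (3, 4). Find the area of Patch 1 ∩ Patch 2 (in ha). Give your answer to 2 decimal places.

6.00

|Patch 1∩Patch 2|: x∈[3,6], y∈[2,4] → 3·2 = 6.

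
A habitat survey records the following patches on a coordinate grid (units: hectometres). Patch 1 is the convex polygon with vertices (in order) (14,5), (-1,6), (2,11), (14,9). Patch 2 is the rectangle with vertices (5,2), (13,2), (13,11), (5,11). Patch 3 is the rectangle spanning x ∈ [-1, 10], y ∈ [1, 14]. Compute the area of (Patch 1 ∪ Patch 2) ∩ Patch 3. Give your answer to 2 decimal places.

67.95

The region (Patch 1 ∪ Patch 2) ∩ Patch 3 is the polygon with vertices (5,2), (5,5.6), (-1,6), (2,11), (5,10.5), (5,11), (10,11), (10,2).
By the shoelace formula its area is 67.95.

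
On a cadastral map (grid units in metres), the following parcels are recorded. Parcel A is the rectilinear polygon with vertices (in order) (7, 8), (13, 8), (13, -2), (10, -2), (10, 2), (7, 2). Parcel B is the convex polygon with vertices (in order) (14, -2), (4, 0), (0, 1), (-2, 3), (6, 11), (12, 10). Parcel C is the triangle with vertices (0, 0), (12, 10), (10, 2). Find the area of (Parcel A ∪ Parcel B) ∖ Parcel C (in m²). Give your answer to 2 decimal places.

|Parcel A ∪ Parcel B| = 133.8333.
|(Parcel A ∪ Parcel B) ∩ Parcel C| = 37.3504.
|(Parcel A ∪ Parcel B) ∖ Parcel C| = 133.8333 − 37.3504 = 96.48.

96.48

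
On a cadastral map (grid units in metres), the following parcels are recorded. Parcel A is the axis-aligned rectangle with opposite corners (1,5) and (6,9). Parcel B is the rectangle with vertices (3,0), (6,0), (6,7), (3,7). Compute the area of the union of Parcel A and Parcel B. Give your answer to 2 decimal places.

35.00

By inclusion–exclusion:
Individual areas: |Parcel A| = 20, |Parcel B| = 21.
|Parcel A∩Parcel B|: x∈[3,6], y∈[5,7] → 3·2 = 6.
|Parcel A ∪ Parcel B| = 41 − 6 = 35.00.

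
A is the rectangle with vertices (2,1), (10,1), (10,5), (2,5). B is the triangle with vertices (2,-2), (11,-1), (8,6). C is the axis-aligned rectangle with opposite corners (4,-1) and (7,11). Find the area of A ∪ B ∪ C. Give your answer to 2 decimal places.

By inclusion–exclusion:
Individual areas: |A| = 32, |B| = 33, |C| = 36.
|A∩B| = 14.119.
|A∩C|: x∈[4,7], y∈[1,5] → 3·4 = 12.
|B∩C| = 11.
|A∩B∩C| = 5.0417.
|A ∪ B ∪ C| = 101 − 37.119 + 5.0417 = 68.92.

68.92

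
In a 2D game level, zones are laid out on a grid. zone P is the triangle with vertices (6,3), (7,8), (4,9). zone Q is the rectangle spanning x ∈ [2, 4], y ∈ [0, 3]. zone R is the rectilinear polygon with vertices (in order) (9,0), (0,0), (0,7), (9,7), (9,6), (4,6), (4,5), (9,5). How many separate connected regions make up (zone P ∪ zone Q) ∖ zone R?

(zone P ∪ zone Q) ∖ zone R splits into 2 disjoint pieces (area 3.7333, area 1.3333).

2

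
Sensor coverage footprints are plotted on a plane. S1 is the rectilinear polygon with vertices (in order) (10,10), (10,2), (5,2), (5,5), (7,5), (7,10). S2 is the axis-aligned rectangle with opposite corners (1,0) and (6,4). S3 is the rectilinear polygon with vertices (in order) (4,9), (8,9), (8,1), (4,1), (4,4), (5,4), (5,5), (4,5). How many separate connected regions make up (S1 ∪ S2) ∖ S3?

2

(S1 ∪ S2) ∖ S3 splits into 2 disjoint pieces (area 17, area 14).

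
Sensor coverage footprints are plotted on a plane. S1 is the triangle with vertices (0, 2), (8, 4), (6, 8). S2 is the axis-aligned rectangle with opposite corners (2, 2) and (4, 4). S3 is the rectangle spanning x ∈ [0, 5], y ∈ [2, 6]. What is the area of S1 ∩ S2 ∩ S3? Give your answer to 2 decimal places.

The intersection is the polygon with vertices (2,4), (4,4), (4,3), (2,2.5).
By the shoelace formula its area is 2.50.

2.50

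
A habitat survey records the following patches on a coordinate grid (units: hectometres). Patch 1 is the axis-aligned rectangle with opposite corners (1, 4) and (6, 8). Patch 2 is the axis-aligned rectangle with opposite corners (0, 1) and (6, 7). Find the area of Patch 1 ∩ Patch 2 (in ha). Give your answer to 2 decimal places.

|Patch 1∩Patch 2|: x∈[1,6], y∈[4,7] → 5·3 = 15.

15.00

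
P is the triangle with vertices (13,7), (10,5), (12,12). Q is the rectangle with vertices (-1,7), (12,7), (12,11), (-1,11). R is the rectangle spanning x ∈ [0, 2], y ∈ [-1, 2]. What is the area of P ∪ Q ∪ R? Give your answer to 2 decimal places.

By inclusion–exclusion:
Individual areas: |P| = 8.5, |Q| = 52, |R| = 6.
|P∩Q| = 3.4286.
|P∩R| = 0.
|Q∩R| = 0 (no overlap).
|P∩Q∩R| = 0.
|P ∪ Q ∪ R| = 66.5 − 3.4286 + 0 = 63.07.

63.07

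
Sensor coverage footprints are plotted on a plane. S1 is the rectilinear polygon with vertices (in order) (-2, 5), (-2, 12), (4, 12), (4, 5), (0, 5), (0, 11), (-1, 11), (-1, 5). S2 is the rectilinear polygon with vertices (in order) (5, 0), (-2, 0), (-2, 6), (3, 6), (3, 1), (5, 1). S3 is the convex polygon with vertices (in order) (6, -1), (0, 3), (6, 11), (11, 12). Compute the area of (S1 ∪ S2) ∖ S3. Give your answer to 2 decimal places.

51.08

|S1 ∪ S2| = 64.
|(S1 ∪ S2) ∩ S3| = 12.9167.
|(S1 ∪ S2) ∖ S3| = 64 − 12.9167 = 51.08.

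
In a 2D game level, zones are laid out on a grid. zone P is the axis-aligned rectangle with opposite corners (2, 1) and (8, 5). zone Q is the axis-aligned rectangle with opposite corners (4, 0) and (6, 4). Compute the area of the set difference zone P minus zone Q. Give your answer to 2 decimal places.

18.00

|zone P∩zone Q|: x∈[4,6], y∈[1,4] → 2·3 = 6.
|zone P| = 24.
|zone P ∖ zone Q| = |zone P| − |zone P∩zone Q| = 24 − 6 = 18.00.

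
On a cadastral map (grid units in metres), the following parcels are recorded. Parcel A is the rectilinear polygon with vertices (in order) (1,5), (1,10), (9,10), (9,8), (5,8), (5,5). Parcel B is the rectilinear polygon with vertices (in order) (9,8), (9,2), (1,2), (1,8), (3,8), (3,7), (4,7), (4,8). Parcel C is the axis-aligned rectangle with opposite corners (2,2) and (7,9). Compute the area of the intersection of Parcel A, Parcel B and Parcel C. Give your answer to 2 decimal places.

8.00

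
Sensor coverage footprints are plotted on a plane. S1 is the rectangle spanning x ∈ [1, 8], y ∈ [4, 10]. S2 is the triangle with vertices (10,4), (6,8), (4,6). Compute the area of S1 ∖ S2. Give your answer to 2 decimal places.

|S1| = 42, |S1∩S2| = 6.6667.
|S1 ∖ S2| = |S1| − |S1∩S2| = 42 − 6.6667 = 35.33.

35.33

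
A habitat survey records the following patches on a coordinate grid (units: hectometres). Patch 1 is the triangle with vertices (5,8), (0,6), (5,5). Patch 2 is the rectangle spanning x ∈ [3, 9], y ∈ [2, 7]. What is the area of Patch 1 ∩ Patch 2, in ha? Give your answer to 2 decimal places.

3.60

The intersection is the polygon with vertices (5,5), (3,5.4), (3,7), (5,7).
By the shoelace formula its area is 3.60.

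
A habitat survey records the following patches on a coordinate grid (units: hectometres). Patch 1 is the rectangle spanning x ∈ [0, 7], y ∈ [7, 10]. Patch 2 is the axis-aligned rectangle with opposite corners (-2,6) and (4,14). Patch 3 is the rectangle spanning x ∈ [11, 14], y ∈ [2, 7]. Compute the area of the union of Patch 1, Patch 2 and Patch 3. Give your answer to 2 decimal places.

By inclusion–exclusion:
Individual areas: |Patch 1| = 21, |Patch 2| = 48, |Patch 3| = 15.
|Patch 1∩Patch 2|: x∈[0,4], y∈[7,10] → 4·3 = 12.
|Patch 1∩Patch 3| = 0 (no overlap).
|Patch 2∩Patch 3| = 0 (no overlap).
|Patch 1∩Patch 2∩Patch 3| = 0.
|Patch 1 ∪ Patch 2 ∪ Patch 3| = 84 − 12 + 0 = 72.00.

72.00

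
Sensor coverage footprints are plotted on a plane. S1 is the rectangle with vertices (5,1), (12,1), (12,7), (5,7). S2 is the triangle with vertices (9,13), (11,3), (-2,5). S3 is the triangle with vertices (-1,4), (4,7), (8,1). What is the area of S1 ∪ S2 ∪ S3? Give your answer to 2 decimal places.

93.20

By inclusion–exclusion:
Individual areas: |S1| = 42, |S2| = 63, |S3| = 21.
|S1∩S2| = 19.6308.
|S1∩S3| = 5.25.
|S2∩S3| = 8.8408.
|S1∩S2∩S3| = 0.9236.
|S1 ∪ S2 ∪ S3| = 126 − 33.7216 + 0.9236 = 93.20.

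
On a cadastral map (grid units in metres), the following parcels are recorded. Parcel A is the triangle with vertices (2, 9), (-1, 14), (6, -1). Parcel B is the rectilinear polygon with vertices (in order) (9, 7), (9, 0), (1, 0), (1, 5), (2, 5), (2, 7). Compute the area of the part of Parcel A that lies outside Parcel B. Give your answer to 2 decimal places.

2.90

|Parcel A| = 5, |Parcel A∩Parcel B| = 2.1.
|Parcel A ∖ Parcel B| = |Parcel A| − |Parcel A∩Parcel B| = 5 − 2.1 = 2.90.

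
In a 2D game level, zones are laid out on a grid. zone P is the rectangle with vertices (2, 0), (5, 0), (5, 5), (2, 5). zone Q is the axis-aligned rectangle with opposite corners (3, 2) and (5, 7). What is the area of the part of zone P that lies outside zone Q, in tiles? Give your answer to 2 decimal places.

9.00

|zone P∩zone Q|: x∈[3,5], y∈[2,5] → 2·3 = 6.
|zone P| = 15.
|zone P ∖ zone Q| = |zone P| − |zone P∩zone Q| = 15 − 6 = 9.00.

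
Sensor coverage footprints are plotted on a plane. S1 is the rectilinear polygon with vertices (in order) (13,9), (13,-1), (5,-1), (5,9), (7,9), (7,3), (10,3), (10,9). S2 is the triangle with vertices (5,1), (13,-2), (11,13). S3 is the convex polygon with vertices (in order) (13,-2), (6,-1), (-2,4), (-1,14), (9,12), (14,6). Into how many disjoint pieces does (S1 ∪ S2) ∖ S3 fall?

2

(S1 ∪ S2) ∖ S3 splits into 2 disjoint pieces (area 0.3125, area 4.0729).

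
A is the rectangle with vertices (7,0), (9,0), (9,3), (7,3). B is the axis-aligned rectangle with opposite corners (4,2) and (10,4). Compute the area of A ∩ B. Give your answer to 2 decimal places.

|A∩B|: x∈[7,9], y∈[2,3] → 2·1 = 2.

2.00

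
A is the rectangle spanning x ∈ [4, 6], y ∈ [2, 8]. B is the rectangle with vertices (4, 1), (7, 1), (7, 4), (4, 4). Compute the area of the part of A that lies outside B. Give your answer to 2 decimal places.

8.00

|A∩B|: x∈[4,6], y∈[2,4] → 2·2 = 4.
|A| = 12.
|A ∖ B| = |A| − |A∩B| = 12 − 4 = 8.00.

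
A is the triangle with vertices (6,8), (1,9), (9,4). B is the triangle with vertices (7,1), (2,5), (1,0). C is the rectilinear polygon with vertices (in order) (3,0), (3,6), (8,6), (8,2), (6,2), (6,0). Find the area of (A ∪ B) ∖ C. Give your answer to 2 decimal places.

|A ∪ B| = 23.
|(A ∪ B) ∩ C| = 8.5958.
|(A ∪ B) ∖ C| = 23 − 8.5958 = 14.40.

14.40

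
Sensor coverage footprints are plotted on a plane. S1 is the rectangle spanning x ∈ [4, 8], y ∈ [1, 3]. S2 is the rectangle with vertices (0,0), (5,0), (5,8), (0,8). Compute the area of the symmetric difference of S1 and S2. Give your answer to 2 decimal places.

44.00

|S1∩S2|: x∈[4,5], y∈[1,3] → 1·2 = 2.
|S1 △ S2| = |S1| + |S2| − 2·|S1∩S2| = 8 + 40 − 4 = 44.00.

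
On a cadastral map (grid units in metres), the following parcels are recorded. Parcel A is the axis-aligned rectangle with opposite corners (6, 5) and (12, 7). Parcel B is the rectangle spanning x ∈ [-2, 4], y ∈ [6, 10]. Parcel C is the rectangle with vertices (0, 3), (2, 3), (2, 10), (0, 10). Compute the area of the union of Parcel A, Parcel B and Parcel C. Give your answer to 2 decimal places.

42.00

By inclusion–exclusion:
Individual areas: |Parcel A| = 12, |Parcel B| = 24, |Parcel C| = 14.
|Parcel A∩Parcel B| = 0 (no overlap).
|Parcel A∩Parcel C| = 0 (no overlap).
|Parcel B∩Parcel C|: x∈[0,2], y∈[6,10] → 2·4 = 8.
|Parcel A∩Parcel B∩Parcel C| = 0.
|Parcel A ∪ Parcel B ∪ Parcel C| = 50 − 8 + 0 = 42.00.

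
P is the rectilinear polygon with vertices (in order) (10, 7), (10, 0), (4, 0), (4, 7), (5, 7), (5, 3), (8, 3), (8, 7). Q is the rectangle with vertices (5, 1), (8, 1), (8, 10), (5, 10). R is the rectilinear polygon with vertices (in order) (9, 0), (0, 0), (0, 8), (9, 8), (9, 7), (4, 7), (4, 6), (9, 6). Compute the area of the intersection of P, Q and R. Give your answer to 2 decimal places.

6.00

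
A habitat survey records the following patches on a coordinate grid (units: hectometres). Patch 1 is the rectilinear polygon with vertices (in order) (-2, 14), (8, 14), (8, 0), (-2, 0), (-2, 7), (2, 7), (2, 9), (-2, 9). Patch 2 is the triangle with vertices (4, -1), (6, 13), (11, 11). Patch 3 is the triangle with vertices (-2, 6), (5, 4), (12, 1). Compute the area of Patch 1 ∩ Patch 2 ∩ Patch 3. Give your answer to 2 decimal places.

0.80

The intersection is the polygon with vertices (6.345,3.02), (4.66,3.621), (4.726,4.078), (5,4), (6.533,3.343).
By the shoelace formula its area is 0.80.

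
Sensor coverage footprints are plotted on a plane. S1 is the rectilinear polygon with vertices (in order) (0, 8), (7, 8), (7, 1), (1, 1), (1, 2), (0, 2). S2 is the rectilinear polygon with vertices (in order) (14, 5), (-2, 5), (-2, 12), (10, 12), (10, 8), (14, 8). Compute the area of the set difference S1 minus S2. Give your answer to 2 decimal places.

27.00

|S1| = 48, |S1∩S2| = 21.
|S1 ∖ S2| = |S1| − |S1∩S2| = 48 − 21 = 27.00.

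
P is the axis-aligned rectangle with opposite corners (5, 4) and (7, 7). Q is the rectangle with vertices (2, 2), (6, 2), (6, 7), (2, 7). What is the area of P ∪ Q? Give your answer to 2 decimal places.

By inclusion–exclusion:
Individual areas: |P| = 6, |Q| = 20.
|P∩Q|: x∈[5,6], y∈[4,7] → 1·3 = 3.
|P ∪ Q| = 26 − 3 = 23.00.

23.00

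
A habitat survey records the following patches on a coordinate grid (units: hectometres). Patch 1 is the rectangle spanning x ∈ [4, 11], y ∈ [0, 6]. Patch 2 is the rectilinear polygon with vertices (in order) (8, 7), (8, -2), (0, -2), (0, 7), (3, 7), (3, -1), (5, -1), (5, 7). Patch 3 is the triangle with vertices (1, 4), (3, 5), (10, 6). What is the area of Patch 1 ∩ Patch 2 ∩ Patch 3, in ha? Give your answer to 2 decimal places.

The intersection is the polygon with vertices (8,5.556), (5,4.889), (5,5.286), (8,5.714).
By the shoelace formula its area is 0.83.

0.83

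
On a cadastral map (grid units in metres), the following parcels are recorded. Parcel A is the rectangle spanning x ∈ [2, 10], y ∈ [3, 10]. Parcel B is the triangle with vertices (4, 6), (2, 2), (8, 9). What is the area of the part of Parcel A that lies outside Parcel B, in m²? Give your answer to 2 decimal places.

|Parcel A| = 56, |Parcel A∩Parcel B| = 4.8214.
|Parcel A ∖ Parcel B| = |Parcel A| − |Parcel A∩Parcel B| = 56 − 4.8214 = 51.18.

51.18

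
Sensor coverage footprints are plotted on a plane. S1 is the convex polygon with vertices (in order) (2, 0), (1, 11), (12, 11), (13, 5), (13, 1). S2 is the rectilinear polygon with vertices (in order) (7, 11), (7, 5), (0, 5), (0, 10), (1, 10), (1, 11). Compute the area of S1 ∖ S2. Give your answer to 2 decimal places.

|S1| = 118, |S1∩S2| = 34.3636.
|S1 ∖ S2| = |S1| − |S1∩S2| = 118 − 34.3636 = 83.64.

83.64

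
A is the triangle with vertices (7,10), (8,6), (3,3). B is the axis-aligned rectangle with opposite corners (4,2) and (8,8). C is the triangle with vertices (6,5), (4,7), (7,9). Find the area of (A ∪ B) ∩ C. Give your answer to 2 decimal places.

4.93

The region (A ∪ B) ∩ C is the polygon with vertices (5.857,8), (6.077,8.385), (7,9), (6,5), (4,7), (5.5,8).
By the shoelace formula its area is 4.93.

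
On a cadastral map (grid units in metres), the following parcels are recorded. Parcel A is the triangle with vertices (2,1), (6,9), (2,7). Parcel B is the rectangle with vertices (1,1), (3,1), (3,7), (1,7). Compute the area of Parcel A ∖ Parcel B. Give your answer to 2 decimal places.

7.00

|Parcel A| = 12, |Parcel A∩Parcel B| = 5.
|Parcel A ∖ Parcel B| = |Parcel A| − |Parcel A∩Parcel B| = 12 − 5 = 7.00.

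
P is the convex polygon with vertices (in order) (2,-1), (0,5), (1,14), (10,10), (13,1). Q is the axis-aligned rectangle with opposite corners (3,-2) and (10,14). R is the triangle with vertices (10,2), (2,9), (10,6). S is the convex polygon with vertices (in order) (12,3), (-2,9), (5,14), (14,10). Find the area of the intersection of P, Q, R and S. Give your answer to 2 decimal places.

The intersection is the polygon with vertices (3,8.125), (3,8.625), (10,6), (10,3.857), (5.84,5.64).
By the shoelace formula its area is 11.89.

11.89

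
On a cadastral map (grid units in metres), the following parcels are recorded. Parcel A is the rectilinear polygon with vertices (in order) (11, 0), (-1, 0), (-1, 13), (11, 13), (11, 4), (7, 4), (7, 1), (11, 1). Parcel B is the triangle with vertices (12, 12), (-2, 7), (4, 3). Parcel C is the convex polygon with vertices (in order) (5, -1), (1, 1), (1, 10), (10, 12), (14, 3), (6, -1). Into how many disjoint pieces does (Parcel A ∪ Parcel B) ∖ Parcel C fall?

2

(Parcel A ∪ Parcel B) ∖ Parcel C splits into 2 disjoint pieces (area 48.0208, area 2).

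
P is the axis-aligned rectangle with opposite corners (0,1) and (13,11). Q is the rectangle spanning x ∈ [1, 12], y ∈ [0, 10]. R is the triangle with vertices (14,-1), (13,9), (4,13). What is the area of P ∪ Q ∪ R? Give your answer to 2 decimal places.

148.50

By inclusion–exclusion:
Individual areas: |P| = 130, |Q| = 110, |R| = 43.
|P∩Q|: x∈[1,12], y∈[1,10] → 11·9 = 99.
|P∩R| = 35.5.
|Q∩R| = 23.6671.
|P∩Q∩R| = 23.6671.
|P ∪ Q ∪ R| = 283 − 158.1671 + 23.6671 = 148.50.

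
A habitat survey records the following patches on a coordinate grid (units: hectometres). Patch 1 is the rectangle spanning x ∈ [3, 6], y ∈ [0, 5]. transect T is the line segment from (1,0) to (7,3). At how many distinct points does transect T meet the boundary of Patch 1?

2

The segment meets the boundary at (6,2.5), (3,1).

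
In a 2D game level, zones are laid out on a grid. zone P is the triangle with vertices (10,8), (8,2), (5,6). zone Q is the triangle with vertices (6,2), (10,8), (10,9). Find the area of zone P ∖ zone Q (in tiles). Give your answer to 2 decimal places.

|zone P| = 13, |zone P∩zone Q| = 1.5279.
|zone P ∖ zone Q| = |zone P| − |zone P∩zone Q| = 13 − 1.5279 = 11.47.

11.47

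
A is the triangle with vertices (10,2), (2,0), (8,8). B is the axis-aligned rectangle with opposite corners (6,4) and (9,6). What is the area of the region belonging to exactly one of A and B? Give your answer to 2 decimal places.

|A| = 26, |B| = 6, |A∩B| = 5.6667.
|A △ B| = |A| + |B| − 2·|A∩B| = 26 + 6 − 11.3333 = 20.67.

20.67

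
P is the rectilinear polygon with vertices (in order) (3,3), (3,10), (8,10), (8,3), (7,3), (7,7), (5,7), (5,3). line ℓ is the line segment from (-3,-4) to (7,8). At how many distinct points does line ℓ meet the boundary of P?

The segment meets the boundary at (6.167,7), (5,5.6), (3,3.2).

3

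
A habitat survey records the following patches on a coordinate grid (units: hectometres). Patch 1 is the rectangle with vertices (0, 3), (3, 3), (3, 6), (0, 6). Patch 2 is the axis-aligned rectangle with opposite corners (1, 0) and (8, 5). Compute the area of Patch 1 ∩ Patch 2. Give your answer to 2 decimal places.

|Patch 1∩Patch 2|: x∈[1,3], y∈[3,5] → 2·2 = 4.

4.00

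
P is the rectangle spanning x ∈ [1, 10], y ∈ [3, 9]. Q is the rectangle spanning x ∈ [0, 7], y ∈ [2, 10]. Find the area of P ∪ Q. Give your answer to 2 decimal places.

By inclusion–exclusion:
Individual areas: |P| = 54, |Q| = 56.
|P∩Q|: x∈[1,7], y∈[3,9] → 6·6 = 36.
|P ∪ Q| = 110 − 36 = 74.00.

74.00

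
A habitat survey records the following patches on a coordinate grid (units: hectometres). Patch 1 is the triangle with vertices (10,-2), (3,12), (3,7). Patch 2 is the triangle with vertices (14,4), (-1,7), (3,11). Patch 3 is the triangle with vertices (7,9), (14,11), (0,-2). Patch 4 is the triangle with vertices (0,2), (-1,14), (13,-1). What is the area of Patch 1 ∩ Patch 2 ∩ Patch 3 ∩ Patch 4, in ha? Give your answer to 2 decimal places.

The intersection is the polygon with vertices (5.6,6.8), (6.222,5.556), (4.968,5.806).
By the shoelace formula its area is 0.70.

0.70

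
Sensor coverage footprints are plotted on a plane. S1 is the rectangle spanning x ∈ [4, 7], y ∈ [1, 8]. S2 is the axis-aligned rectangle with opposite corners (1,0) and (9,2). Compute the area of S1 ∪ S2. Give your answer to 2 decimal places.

34.00

By inclusion–exclusion:
Individual areas: |S1| = 21, |S2| = 16.
|S1∩S2|: x∈[4,7], y∈[1,2] → 3·1 = 3.
|S1 ∪ S2| = 37 − 3 = 34.00.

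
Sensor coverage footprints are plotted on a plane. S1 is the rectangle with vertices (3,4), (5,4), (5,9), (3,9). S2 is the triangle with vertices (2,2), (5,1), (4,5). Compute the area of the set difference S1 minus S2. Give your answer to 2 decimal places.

9.54

|S1| = 10, |S1∩S2| = 0.4583.
|S1 ∖ S2| = |S1| − |S1∩S2| = 10 − 0.4583 = 9.54.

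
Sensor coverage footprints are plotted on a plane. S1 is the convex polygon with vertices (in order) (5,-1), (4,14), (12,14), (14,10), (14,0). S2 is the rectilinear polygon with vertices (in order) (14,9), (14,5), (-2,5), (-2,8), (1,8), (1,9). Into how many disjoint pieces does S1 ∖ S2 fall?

S1 ∖ S2 splits into 2 disjoint pieces (area 50.7, area 45.1667).

2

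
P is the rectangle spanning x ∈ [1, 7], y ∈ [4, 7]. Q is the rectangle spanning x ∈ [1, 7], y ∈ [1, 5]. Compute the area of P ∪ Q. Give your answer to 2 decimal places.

36.00

By inclusion–exclusion:
Individual areas: |P| = 18, |Q| = 24.
|P∩Q|: x∈[1,7], y∈[4,5] → 6·1 = 6.
|P ∪ Q| = 42 − 6 = 36.00.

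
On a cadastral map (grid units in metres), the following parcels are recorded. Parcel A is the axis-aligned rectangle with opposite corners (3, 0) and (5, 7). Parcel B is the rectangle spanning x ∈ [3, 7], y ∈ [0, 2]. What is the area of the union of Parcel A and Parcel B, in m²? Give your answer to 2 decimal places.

By inclusion–exclusion:
Individual areas: |Parcel A| = 14, |Parcel B| = 8.
|Parcel A∩Parcel B|: x∈[3,5], y∈[0,2] → 2·2 = 4.
|Parcel A ∪ Parcel B| = 22 − 4 = 18.00.

18.00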